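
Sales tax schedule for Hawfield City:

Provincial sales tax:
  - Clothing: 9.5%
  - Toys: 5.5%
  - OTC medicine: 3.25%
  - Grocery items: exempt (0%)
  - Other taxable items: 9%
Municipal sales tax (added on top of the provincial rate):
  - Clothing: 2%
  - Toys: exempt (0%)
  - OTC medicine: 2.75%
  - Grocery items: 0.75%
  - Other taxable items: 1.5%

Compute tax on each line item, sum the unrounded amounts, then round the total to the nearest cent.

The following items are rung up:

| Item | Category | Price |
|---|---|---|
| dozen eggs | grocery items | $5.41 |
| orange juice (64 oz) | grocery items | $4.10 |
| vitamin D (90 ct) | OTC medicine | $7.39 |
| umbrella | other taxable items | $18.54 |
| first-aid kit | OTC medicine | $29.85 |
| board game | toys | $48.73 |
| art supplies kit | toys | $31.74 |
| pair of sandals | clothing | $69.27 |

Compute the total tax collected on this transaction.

Dozen eggs $5.41: grocery items → 0% + 0.75% municipal = 0.75% → $0.040575
Orange juice (64 oz) $4.10: grocery items → 0% + 0.75% municipal = 0.75% → $0.03075
Vitamin D (90 ct) $7.39: OTC medicine → 3.25% + 2.75% municipal = 6% → $0.4434
Umbrella $18.54: other taxable items → 9% + 1.5% municipal = 10.5% → $1.9467
First-aid kit $29.85: OTC medicine → 3.25% + 2.75% municipal = 6% → $1.791
Board game $48.73: toys → 5.5% + 0% municipal = 5.5% → $2.68015
Art supplies kit $31.74: toys → 5.5% + 0% municipal = 5.5% → $1.7457
Pair of sandals $69.27: clothing → 9.5% + 2% municipal = 11.5% → $7.96605
Unrounded tax sum = $16.644325 → $16.64

$16.64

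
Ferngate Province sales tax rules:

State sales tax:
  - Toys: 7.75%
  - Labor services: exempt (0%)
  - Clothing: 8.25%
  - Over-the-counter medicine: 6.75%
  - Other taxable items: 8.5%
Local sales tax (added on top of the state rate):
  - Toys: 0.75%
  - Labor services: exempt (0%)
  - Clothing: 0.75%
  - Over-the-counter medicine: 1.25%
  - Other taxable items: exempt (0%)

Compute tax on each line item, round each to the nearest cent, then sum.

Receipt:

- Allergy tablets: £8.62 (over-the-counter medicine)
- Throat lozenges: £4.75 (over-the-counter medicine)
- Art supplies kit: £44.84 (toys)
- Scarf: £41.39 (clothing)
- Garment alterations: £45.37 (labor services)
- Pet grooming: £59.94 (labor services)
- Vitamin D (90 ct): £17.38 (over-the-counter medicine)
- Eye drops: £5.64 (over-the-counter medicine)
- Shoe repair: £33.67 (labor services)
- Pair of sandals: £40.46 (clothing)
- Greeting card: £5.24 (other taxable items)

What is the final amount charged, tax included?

£321.84

Allergy tablets £8.62: over-the-counter medicine → 6.75% + 1.25% local = 8% → £0.69
Throat lozenges £4.75: over-the-counter medicine → 6.75% + 1.25% local = 8% → £0.38
Art supplies kit £44.84: toys → 7.75% + 0.75% local = 8.5% → £3.81
Scarf £41.39: clothing → 8.25% + 0.75% local = 9% → £3.73
Garment alterations £45.37: labor services → 0% + 0% local = 0% → £0.00
Pet grooming £59.94: labor services → 0% + 0% local = 0% → £0.00
Vitamin D (90 ct) £17.38: over-the-counter medicine → 6.75% + 1.25% local = 8% → £1.39
Eye drops £5.64: over-the-counter medicine → 6.75% + 1.25% local = 8% → £0.45
Shoe repair £33.67: labor services → 0% + 0% local = 0% → £0.00
Pair of sandals £40.46: clothing → 8.25% + 0.75% local = 9% → £3.64
Greeting card £5.24: other taxable items → 8.5% + 0% local = 8.5% → £0.45
Subtotal = £307.30; tax = £14.54; total due = £321.84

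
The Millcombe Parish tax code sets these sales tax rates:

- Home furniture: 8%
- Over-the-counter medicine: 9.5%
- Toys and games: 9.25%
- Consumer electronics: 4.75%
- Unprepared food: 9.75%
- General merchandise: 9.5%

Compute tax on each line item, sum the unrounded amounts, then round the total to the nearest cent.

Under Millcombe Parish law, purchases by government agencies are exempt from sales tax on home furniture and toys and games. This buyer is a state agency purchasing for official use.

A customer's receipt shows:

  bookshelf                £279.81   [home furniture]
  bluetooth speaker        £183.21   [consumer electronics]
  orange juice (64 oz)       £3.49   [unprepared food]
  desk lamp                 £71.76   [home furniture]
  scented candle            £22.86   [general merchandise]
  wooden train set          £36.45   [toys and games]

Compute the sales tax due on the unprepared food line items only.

Orange juice (64 oz) £3.49: unprepared food → 9.75% → £0.340275
Tax on unprepared food: unrounded sum = £0.340275 → £0.34

£0.34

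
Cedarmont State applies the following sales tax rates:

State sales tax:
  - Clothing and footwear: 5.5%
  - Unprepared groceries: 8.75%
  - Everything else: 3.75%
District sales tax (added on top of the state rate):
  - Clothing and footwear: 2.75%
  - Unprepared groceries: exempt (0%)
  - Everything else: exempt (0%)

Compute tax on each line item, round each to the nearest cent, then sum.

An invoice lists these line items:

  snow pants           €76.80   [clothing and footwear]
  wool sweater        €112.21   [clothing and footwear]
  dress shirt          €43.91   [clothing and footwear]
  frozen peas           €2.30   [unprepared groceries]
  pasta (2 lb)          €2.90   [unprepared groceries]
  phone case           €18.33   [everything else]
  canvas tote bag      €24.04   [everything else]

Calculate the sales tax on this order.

€21.26

Snow pants €76.80: clothing and footwear → 5.5% + 2.75% district = 8.25% → €6.34
Wool sweater €112.21: clothing and footwear → 5.5% + 2.75% district = 8.25% → €9.26
Dress shirt €43.91: clothing and footwear → 5.5% + 2.75% district = 8.25% → €3.62
Frozen peas €2.30: unprepared groceries → 8.75% + 0% district = 8.75% → €0.20
Pasta (2 lb) €2.90: unprepared groceries → 8.75% + 0% district = 8.75% → €0.25
Phone case €18.33: everything else → 3.75% + 0% district = 3.75% → €0.69
Canvas tote bag €24.04: everything else → 3.75% + 0% district = 3.75% → €0.90
Total tax = €6.34 + €9.26 + €3.62 + €0.20 + €0.25 + €0.69 + €0.90 = €21.26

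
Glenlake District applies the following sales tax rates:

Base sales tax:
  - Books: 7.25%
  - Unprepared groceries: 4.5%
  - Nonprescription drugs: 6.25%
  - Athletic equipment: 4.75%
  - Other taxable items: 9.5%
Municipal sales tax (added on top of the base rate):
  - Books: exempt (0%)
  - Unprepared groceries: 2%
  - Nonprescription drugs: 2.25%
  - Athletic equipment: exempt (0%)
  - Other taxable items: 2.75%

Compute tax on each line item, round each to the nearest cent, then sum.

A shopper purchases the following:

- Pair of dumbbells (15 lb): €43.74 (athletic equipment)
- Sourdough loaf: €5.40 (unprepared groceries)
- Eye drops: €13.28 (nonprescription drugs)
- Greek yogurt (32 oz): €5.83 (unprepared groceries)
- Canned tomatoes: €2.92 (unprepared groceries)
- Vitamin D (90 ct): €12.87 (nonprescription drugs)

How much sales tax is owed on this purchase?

Pair of dumbbells (15 lb) €43.74: athletic equipment → 4.75% + 0% municipal = 4.75% → €2.08
Sourdough loaf €5.40: unprepared groceries → 4.5% + 2% municipal = 6.5% → €0.35
Eye drops €13.28: nonprescription drugs → 6.25% + 2.25% municipal = 8.5% → €1.13
Greek yogurt (32 oz) €5.83: unprepared groceries → 4.5% + 2% municipal = 6.5% → €0.38
Canned tomatoes €2.92: unprepared groceries → 4.5% + 2% municipal = 6.5% → €0.19
Vitamin D (90 ct) €12.87: nonprescription drugs → 6.25% + 2.25% municipal = 8.5% → €1.09
Total tax = €2.08 + €0.35 + €1.13 + €0.38 + €0.19 + €1.09 = €5.22

€5.22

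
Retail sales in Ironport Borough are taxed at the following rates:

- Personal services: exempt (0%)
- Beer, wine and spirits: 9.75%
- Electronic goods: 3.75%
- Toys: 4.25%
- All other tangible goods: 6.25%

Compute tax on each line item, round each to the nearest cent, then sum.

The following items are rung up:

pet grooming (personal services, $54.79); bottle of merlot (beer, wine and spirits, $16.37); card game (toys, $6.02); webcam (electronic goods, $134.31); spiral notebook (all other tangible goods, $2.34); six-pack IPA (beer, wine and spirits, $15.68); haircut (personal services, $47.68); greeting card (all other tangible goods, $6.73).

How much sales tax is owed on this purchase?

Pet grooming $54.79: personal services → 0% → $0.00
Bottle of merlot $16.37: beer, wine and spirits → 9.75% → $1.60
Card game $6.02: toys → 4.25% → $0.26
Webcam $134.31: electronic goods → 3.75% → $5.04
Spiral notebook $2.34: all other tangible goods → 6.25% → $0.15
Six-pack IPA $15.68: beer, wine and spirits → 9.75% → $1.53
Haircut $47.68: personal services → 0% → $0.00
Greeting card $6.73: all other tangible goods → 6.25% → $0.42
Total tax = $1.60 + $0.26 + $5.04 + $0.15 + $1.53 + $0.42 = $9.00

$9.00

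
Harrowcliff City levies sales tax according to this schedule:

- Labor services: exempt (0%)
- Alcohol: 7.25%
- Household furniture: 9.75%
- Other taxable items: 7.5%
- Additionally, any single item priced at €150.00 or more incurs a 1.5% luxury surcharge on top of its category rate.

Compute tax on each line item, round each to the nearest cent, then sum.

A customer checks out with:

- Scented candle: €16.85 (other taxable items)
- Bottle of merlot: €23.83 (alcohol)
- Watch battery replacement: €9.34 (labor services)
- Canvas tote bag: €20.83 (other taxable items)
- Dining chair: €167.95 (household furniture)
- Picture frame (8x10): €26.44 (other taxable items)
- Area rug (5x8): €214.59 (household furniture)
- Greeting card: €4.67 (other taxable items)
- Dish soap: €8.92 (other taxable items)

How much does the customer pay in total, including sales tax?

€544.00

Scented candle €16.85: other taxable items → 7.5% → €1.26
Bottle of merlot €23.83: alcohol → 7.25% → €1.73
Watch battery replacement €9.34: labor services → 0% → €0.00
Canvas tote bag €20.83: other taxable items → 7.5% → €1.56
Dining chair €167.95: household furniture → 9.75% + 1.5% surcharge = 11.25% → €18.89
Picture frame (8x10) €26.44: other taxable items → 7.5% → €1.98
Area rug (5x8) €214.59: household furniture → 9.75% + 1.5% surcharge = 11.25% → €24.14
Greeting card €4.67: other taxable items → 7.5% → €0.35
Dish soap €8.92: other taxable items → 7.5% → €0.67
Subtotal = €493.42; tax = €50.58; total due = €544.00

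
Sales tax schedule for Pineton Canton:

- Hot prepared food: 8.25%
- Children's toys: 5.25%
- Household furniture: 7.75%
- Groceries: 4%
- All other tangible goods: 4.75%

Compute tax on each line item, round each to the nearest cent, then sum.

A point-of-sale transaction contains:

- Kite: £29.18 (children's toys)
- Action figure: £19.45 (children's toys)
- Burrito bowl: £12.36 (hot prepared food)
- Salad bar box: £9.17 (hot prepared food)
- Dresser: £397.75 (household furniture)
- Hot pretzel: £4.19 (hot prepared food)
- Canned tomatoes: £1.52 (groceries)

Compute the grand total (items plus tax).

Kite £29.18: children's toys → 5.25% → £1.53
Action figure £19.45: children's toys → 5.25% → £1.02
Burrito bowl £12.36: hot prepared food → 8.25% → £1.02
Salad bar box £9.17: hot prepared food → 8.25% → £0.76
Dresser £397.75: household furniture → 7.75% → £30.83
Hot pretzel £4.19: hot prepared food → 8.25% → £0.35
Canned tomatoes £1.52: groceries → 4% → £0.06
Subtotal = £473.62; tax = £35.57; total due = £509.19

£509.19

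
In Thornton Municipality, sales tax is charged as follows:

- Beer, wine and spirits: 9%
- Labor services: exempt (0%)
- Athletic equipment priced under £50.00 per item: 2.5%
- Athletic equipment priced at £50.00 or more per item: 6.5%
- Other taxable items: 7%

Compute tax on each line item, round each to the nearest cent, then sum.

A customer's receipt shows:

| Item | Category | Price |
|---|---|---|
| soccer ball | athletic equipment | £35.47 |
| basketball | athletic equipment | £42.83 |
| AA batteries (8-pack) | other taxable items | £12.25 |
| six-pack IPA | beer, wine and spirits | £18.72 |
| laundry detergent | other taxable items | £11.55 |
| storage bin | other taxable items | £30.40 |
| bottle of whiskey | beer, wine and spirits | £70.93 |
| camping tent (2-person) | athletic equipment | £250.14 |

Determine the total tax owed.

£30.08

Soccer ball £35.47: athletic equipment, under £50.00 → 2.5% → £0.89
Basketball £42.83: athletic equipment, under £50.00 → 2.5% → £1.07
AA batteries (8-pack) £12.25: other taxable items → 7% → £0.86
Six-pack IPA £18.72: beer, wine and spirits → 9% → £1.68
Laundry detergent £11.55: other taxable items → 7% → £0.81
Storage bin £30.40: other taxable items → 7% → £2.13
Bottle of whiskey £70.93: beer, wine and spirits → 9% → £6.38
Camping tent (2-person) £250.14: athletic equipment, £50.00 or more → 6.5% → £16.26
Total tax = £0.89 + £1.07 + £0.86 + £1.68 + £0.81 + £2.13 + £6.38 + £16.26 = £30.08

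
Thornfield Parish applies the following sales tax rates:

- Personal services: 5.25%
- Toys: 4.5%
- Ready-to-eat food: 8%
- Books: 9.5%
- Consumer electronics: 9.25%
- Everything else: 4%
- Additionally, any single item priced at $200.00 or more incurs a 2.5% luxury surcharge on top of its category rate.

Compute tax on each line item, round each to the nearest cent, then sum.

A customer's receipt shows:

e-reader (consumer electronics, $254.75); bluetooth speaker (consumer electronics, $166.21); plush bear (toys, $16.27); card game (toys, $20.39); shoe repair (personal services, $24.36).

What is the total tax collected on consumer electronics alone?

$45.30

E-reader $254.75: consumer electronics → 9.25% + 2.5% surcharge = 11.75% → $29.93
Bluetooth speaker $166.21: consumer electronics → 9.25% → $15.37
Tax on consumer electronics = $29.93 + $15.37 = $45.30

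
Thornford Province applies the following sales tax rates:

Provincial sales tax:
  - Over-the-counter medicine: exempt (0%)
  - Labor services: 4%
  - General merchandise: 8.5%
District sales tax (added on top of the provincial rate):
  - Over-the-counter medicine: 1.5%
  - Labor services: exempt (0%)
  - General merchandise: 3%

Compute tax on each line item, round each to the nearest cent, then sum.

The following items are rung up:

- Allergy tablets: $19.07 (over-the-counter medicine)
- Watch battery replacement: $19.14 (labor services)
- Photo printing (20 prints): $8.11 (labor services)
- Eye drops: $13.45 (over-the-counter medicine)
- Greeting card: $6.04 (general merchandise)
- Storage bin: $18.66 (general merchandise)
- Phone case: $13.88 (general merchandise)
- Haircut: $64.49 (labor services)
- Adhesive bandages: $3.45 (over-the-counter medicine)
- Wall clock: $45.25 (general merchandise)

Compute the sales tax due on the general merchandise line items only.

$9.64

Greeting card $6.04: general merchandise → 8.5% + 3% district = 11.5% → $0.69
Storage bin $18.66: general merchandise → 8.5% + 3% district = 11.5% → $2.15
Phone case $13.88: general merchandise → 8.5% + 3% district = 11.5% → $1.60
Wall clock $45.25: general merchandise → 8.5% + 3% district = 11.5% → $5.20
Tax on general merchandise = $0.69 + $2.15 + $1.60 + $5.20 = $9.64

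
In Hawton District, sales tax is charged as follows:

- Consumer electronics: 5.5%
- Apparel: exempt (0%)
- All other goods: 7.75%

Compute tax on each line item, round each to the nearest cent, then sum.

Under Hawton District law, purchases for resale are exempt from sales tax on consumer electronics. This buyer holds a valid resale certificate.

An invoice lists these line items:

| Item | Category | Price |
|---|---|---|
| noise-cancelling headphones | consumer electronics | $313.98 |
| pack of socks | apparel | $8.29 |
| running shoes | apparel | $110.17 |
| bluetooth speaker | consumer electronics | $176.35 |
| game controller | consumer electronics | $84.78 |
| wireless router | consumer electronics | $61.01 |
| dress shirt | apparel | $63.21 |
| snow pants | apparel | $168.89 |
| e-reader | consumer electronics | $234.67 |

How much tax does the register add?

Noise-cancelling headphones $313.98: consumer electronics, buyer-exempt → 0% → $0.00
Pack of socks $8.29: apparel → 0% → $0.00
Running shoes $110.17: apparel → 0% → $0.00
Bluetooth speaker $176.35: consumer electronics, buyer-exempt → 0% → $0.00
Game controller $84.78: consumer electronics, buyer-exempt → 0% → $0.00
Wireless router $61.01: consumer electronics, buyer-exempt → 0% → $0.00
Dress shirt $63.21: apparel → 0% → $0.00
Snow pants $168.89: apparel → 0% → $0.00
E-reader $234.67: consumer electronics, buyer-exempt → 0% → $0.00
Total tax = $0.00

$0.00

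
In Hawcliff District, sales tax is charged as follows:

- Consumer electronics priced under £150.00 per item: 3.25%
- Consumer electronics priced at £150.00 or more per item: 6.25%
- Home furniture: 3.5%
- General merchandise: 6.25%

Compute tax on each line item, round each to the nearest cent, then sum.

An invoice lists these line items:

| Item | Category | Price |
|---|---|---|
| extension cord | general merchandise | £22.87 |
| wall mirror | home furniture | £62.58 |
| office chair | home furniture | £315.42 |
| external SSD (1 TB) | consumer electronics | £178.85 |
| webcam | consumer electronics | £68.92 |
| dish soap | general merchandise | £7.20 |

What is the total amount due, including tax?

Extension cord £22.87: general merchandise → 6.25% → £1.43
Wall mirror £62.58: home furniture → 3.5% → £2.19
Office chair £315.42: home furniture → 3.5% → £11.04
External SSD (1 TB) £178.85: consumer electronics, £150.00 or more → 6.25% → £11.18
Webcam £68.92: consumer electronics, under £150.00 → 3.25% → £2.24
Dish soap £7.20: general merchandise → 6.25% → £0.45
Subtotal = £655.84; tax = £28.53; total due = £684.37

£684.37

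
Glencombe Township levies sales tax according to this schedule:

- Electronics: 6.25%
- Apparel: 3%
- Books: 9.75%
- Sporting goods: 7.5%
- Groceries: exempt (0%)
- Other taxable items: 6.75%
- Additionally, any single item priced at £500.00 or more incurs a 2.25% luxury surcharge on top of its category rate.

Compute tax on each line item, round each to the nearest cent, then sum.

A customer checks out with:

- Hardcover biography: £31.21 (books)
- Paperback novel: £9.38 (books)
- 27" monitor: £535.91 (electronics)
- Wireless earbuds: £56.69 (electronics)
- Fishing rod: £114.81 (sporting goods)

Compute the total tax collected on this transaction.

£61.65

Hardcover biography £31.21: books → 9.75% → £3.04
Paperback novel £9.38: books → 9.75% → £0.91
27" monitor £535.91: electronics → 6.25% + 2.25% surcharge = 8.5% → £45.55
Wireless earbuds £56.69: electronics → 6.25% → £3.54
Fishing rod £114.81: sporting goods → 7.5% → £8.61
Total tax = £3.04 + £0.91 + £45.55 + £3.54 + £8.61 = £61.65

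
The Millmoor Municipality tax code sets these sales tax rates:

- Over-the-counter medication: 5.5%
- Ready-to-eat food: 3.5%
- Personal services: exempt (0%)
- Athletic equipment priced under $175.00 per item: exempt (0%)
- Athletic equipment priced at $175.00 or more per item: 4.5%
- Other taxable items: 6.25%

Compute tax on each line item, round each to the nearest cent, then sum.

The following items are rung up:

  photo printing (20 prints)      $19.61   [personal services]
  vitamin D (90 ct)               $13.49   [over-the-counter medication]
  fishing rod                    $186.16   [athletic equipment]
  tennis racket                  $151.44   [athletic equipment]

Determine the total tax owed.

Photo printing (20 prints) $19.61: personal services → 0% → $0.00
Vitamin D (90 ct) $13.49: over-the-counter medication → 5.5% → $0.74
Fishing rod $186.16: athletic equipment, $175.00 or more → 4.5% → $8.38
Tennis racket $151.44: athletic equipment, under $175.00 → 0% → $0.00
Total tax = $0.74 + $8.38 = $9.12

$9.12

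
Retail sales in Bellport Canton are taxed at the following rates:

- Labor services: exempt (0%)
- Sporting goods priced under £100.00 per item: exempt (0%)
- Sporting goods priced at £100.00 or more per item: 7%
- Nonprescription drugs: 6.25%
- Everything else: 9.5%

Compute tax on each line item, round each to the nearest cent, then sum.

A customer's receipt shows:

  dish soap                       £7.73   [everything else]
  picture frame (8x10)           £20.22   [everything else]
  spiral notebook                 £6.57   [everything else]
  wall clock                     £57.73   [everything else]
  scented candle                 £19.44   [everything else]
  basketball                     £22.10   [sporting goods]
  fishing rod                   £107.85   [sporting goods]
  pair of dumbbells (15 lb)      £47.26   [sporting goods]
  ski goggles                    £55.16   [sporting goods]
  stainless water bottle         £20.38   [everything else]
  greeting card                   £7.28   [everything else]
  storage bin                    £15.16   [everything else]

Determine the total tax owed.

Dish soap £7.73: everything else → 9.5% → £0.73
Picture frame (8x10) £20.22: everything else → 9.5% → £1.92
Spiral notebook £6.57: everything else → 9.5% → £0.62
Wall clock £57.73: everything else → 9.5% → £5.48
Scented candle £19.44: everything else → 9.5% → £1.85
Basketball £22.10: sporting goods, under £100.00 → 0% → £0.00
Fishing rod £107.85: sporting goods, £100.00 or more → 7% → £7.55
Pair of dumbbells (15 lb) £47.26: sporting goods, under £100.00 → 0% → £0.00
Ski goggles £55.16: sporting goods, under £100.00 → 0% → £0.00
Stainless water bottle £20.38: everything else → 9.5% → £1.94
Greeting card £7.28: everything else → 9.5% → £0.69
Storage bin £15.16: everything else → 9.5% → £1.44
Total tax = £0.73 + £1.92 + £0.62 + £5.48 + £1.85 + £7.55 + £1.94 + £0.69 + £1.44 = £22.22

£22.22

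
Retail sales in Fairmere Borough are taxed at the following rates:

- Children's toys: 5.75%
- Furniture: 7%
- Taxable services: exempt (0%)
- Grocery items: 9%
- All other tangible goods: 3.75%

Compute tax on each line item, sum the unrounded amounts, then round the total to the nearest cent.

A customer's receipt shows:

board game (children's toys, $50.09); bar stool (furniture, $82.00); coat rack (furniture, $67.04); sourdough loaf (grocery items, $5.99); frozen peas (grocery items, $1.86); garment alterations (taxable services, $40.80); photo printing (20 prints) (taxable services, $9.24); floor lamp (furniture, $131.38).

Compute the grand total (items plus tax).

$411.62

Board game $50.09: children's toys → 5.75% → $2.880175
Bar stool $82.00: furniture → 7% → $5.74
Coat rack $67.04: furniture → 7% → $4.6928
Sourdough loaf $5.99: grocery items → 9% → $0.5391
Frozen peas $1.86: grocery items → 9% → $0.1674
Garment alterations $40.80: taxable services → 0% → $0.00
Photo printing (20 prints) $9.24: taxable services → 0% → $0.00
Floor lamp $131.38: furniture → 7% → $9.1966
Subtotal = $388.40; unrounded tax = $23.216075 → $23.22; total due = $411.62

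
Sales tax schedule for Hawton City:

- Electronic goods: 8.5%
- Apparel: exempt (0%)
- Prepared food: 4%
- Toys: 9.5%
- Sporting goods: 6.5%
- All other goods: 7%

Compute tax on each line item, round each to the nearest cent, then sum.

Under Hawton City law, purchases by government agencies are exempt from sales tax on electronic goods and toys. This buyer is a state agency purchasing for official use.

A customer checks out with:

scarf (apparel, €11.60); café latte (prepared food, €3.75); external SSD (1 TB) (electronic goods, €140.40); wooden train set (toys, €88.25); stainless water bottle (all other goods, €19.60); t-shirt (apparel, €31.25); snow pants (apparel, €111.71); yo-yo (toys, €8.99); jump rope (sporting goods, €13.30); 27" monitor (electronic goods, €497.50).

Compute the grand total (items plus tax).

€928.73

Scarf €11.60: apparel → 0% → €0.00
Café latte €3.75: prepared food → 4% → €0.15
External SSD (1 TB) €140.40: electronic goods, buyer-exempt → 0% → €0.00
Wooden train set €88.25: toys, buyer-exempt → 0% → €0.00
Stainless water bottle €19.60: all other goods → 7% → €1.37
T-shirt €31.25: apparel → 0% → €0.00
Snow pants €111.71: apparel → 0% → €0.00
Yo-yo €8.99: toys, buyer-exempt → 0% → €0.00
Jump rope €13.30: sporting goods → 6.5% → €0.86
27" monitor €497.50: electronic goods, buyer-exempt → 0% → €0.00
Subtotal = €926.35; tax = €2.38; total due = €928.73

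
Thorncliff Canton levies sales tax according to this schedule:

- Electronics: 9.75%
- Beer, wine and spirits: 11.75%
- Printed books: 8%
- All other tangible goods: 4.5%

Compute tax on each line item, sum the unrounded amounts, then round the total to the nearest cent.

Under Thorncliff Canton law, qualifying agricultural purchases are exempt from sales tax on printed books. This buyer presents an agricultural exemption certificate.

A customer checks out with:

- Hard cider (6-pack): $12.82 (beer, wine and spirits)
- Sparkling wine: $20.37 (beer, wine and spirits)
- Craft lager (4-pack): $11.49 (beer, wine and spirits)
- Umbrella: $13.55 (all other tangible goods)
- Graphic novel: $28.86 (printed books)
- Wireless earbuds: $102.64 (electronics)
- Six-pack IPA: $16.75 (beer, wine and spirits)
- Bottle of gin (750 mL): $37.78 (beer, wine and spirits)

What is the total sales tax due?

$22.27

Hard cider (6-pack) $12.82: beer, wine and spirits → 11.75% → $1.50635
Sparkling wine $20.37: beer, wine and spirits → 11.75% → $2.393475
Craft lager (4-pack) $11.49: beer, wine and spirits → 11.75% → $1.350075
Umbrella $13.55: all other tangible goods → 4.5% → $0.60975
Graphic novel $28.86: printed books, buyer-exempt → 0% → $0.00
Wireless earbuds $102.64: electronics → 9.75% → $10.0074
Six-pack IPA $16.75: beer, wine and spirits → 11.75% → $1.968125
Bottle of gin (750 mL) $37.78: beer, wine and spirits → 11.75% → $4.43915
Unrounded tax sum = $22.274325 → $22.27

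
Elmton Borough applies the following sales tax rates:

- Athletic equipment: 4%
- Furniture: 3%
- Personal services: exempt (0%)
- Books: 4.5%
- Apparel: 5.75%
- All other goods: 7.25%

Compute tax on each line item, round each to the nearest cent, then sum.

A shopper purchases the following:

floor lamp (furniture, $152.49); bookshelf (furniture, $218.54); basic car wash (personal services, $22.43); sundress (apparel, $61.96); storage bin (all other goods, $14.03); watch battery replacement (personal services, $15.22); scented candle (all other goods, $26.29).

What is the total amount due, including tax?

Floor lamp $152.49: furniture → 3% → $4.57
Bookshelf $218.54: furniture → 3% → $6.56
Basic car wash $22.43: personal services → 0% → $0.00
Sundress $61.96: apparel → 5.75% → $3.56
Storage bin $14.03: all other goods → 7.25% → $1.02
Watch battery replacement $15.22: personal services → 0% → $0.00
Scented candle $26.29: all other goods → 7.25% → $1.91
Subtotal = $510.96; tax = $17.62; total due = $528.58

$528.58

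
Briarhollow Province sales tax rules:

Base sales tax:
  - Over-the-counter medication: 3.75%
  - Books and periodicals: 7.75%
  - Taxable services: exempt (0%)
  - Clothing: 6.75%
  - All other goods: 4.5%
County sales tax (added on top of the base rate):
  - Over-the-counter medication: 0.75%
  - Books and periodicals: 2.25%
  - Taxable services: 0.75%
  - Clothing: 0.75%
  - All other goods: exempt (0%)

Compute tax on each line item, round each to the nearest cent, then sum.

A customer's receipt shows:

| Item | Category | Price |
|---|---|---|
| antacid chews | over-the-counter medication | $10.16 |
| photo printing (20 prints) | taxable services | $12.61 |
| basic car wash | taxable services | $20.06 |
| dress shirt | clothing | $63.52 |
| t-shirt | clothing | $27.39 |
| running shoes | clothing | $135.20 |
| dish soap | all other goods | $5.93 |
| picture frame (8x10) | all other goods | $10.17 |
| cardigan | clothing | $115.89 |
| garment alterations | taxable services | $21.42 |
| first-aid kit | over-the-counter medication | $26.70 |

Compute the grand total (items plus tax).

$477.48

Antacid chews $10.16: over-the-counter medication → 3.75% + 0.75% county = 4.5% → $0.46
Photo printing (20 prints) $12.61: taxable services → 0% + 0.75% county = 0.75% → $0.09
Basic car wash $20.06: taxable services → 0% + 0.75% county = 0.75% → $0.15
Dress shirt $63.52: clothing → 6.75% + 0.75% county = 7.5% → $4.76
T-shirt $27.39: clothing → 6.75% + 0.75% county = 7.5% → $2.05
Running shoes $135.20: clothing → 6.75% + 0.75% county = 7.5% → $10.14
Dish soap $5.93: all other goods → 4.5% + 0% county = 4.5% → $0.27
Picture frame (8x10) $10.17: all other goods → 4.5% + 0% county = 4.5% → $0.46
Cardigan $115.89: clothing → 6.75% + 0.75% county = 7.5% → $8.69
Garment alterations $21.42: taxable services → 0% + 0.75% county = 0.75% → $0.16
First-aid kit $26.70: over-the-counter medication → 3.75% + 0.75% county = 4.5% → $1.20
Subtotal = $449.05; tax = $28.43; total due = $477.48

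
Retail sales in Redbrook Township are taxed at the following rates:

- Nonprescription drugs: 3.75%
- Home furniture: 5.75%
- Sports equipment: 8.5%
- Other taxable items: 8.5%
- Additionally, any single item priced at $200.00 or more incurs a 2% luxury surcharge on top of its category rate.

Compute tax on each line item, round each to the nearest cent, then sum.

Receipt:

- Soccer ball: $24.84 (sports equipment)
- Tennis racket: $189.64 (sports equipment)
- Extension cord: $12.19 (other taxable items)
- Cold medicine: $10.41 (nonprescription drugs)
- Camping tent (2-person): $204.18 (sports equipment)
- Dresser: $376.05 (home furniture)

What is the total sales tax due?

$70.24

Soccer ball $24.84: sports equipment → 8.5% → $2.11
Tennis racket $189.64: sports equipment → 8.5% → $16.12
Extension cord $12.19: other taxable items → 8.5% → $1.04
Cold medicine $10.41: nonprescription drugs → 3.75% → $0.39
Camping tent (2-person) $204.18: sports equipment → 8.5% + 2% surcharge = 10.5% → $21.44
Dresser $376.05: home furniture → 5.75% + 2% surcharge = 7.75% → $29.14
Total tax = $2.11 + $16.12 + $1.04 + $0.39 + $21.44 + $29.14 = $70.24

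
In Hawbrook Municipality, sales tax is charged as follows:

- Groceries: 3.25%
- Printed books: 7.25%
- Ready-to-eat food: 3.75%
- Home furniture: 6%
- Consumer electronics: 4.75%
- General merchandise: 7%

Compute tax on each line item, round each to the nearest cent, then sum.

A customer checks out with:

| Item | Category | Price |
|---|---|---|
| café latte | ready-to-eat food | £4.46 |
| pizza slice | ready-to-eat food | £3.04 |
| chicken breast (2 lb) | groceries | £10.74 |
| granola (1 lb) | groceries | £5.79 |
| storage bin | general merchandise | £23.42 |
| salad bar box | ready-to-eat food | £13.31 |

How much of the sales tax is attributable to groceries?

£0.54

Chicken breast (2 lb) £10.74: groceries → 3.25% → £0.35
Granola (1 lb) £5.79: groceries → 3.25% → £0.19
Tax on groceries = £0.35 + £0.19 = £0.54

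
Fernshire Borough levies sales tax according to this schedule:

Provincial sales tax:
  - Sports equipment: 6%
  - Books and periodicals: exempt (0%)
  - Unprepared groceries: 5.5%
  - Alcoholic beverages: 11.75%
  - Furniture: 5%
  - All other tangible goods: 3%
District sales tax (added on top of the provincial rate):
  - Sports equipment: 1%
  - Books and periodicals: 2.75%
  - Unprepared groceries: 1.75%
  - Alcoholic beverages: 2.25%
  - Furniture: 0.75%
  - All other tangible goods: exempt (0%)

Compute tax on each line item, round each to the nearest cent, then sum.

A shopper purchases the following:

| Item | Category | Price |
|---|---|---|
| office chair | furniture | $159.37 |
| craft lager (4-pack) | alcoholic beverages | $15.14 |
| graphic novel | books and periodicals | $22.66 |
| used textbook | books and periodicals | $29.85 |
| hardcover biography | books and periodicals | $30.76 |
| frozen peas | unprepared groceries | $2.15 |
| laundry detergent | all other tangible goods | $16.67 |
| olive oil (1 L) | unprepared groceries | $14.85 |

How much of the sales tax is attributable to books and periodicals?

Graphic novel $22.66: books and periodicals → 0% + 2.75% district = 2.75% → $0.62
Used textbook $29.85: books and periodicals → 0% + 2.75% district = 2.75% → $0.82
Hardcover biography $30.76: books and periodicals → 0% + 2.75% district = 2.75% → $0.85
Tax on books and periodicals = $0.62 + $0.82 + $0.85 = $2.29

$2.29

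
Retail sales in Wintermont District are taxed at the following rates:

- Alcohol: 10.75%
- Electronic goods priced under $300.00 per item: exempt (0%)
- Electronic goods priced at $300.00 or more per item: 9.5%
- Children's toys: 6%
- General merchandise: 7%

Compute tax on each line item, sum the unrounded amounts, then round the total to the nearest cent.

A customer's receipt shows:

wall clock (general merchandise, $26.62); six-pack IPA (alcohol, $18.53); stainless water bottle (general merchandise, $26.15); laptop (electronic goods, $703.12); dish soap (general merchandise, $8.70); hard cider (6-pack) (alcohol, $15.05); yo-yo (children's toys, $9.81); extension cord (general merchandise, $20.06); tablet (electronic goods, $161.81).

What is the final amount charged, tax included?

Wall clock $26.62: general merchandise → 7% → $1.8634
Six-pack IPA $18.53: alcohol → 10.75% → $1.991975
Stainless water bottle $26.15: general merchandise → 7% → $1.8305
Laptop $703.12: electronic goods, $300.00 or more → 9.5% → $66.7964
Dish soap $8.70: general merchandise → 7% → $0.609
Hard cider (6-pack) $15.05: alcohol → 10.75% → $1.617875
Yo-yo $9.81: children's toys → 6% → $0.5886
Extension cord $20.06: general merchandise → 7% → $1.4042
Tablet $161.81: electronic goods, under $300.00 → 0% → $0.00
Subtotal = $989.85; unrounded tax = $76.70195 → $76.70; total due = $1066.55

$1066.55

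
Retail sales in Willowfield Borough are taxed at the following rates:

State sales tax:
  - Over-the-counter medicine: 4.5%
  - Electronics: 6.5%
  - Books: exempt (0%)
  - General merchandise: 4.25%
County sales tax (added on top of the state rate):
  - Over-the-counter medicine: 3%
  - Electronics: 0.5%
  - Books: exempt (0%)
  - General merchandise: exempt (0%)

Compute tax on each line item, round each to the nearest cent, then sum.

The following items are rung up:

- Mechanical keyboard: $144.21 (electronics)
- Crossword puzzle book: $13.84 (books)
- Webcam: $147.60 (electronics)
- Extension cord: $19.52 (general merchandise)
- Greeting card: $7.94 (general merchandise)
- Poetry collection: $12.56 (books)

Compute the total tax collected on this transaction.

Mechanical keyboard $144.21: electronics → 6.5% + 0.5% county = 7% → $10.09
Crossword puzzle book $13.84: books → 0% + 0% county = 0% → $0.00
Webcam $147.60: electronics → 6.5% + 0.5% county = 7% → $10.33
Extension cord $19.52: general merchandise → 4.25% + 0% county = 4.25% → $0.83
Greeting card $7.94: general merchandise → 4.25% + 0% county = 4.25% → $0.34
Poetry collection $12.56: books → 0% + 0% county = 0% → $0.00
Total tax = $10.09 + $10.33 + $0.83 + $0.34 = $21.59

$21.59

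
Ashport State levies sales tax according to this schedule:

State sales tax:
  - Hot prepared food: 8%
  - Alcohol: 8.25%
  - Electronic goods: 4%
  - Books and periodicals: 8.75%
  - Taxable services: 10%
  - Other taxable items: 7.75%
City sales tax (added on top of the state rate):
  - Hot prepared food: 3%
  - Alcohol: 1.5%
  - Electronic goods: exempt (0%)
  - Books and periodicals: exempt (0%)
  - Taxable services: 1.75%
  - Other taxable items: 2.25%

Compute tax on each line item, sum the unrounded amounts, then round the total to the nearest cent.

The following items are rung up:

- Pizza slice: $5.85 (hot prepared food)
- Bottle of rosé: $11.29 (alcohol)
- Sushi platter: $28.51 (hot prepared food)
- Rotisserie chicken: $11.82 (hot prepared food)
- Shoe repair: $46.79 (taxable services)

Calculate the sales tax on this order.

$11.68

Pizza slice $5.85: hot prepared food → 8% + 3% city = 11% → $0.6435
Bottle of rosé $11.29: alcohol → 8.25% + 1.5% city = 9.75% → $1.100775
Sushi platter $28.51: hot prepared food → 8% + 3% city = 11% → $3.1361
Rotisserie chicken $11.82: hot prepared food → 8% + 3% city = 11% → $1.3002
Shoe repair $46.79: taxable services → 10% + 1.75% city = 11.75% → $5.497825
Unrounded tax sum = $11.6784 → $11.68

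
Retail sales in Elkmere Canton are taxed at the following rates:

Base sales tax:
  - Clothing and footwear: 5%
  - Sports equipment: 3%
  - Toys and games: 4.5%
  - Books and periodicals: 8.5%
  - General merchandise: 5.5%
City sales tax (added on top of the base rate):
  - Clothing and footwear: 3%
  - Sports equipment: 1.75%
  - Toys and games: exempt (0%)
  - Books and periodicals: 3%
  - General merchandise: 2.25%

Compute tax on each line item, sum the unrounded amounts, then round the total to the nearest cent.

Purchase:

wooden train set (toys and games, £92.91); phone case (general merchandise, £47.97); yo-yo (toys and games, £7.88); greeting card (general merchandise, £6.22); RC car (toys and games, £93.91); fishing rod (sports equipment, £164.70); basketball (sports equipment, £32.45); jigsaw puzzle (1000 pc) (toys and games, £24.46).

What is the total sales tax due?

Wooden train set £92.91: toys and games → 4.5% + 0% city = 4.5% → £4.18095
Phone case £47.97: general merchandise → 5.5% + 2.25% city = 7.75% → £3.717675
Yo-yo £7.88: toys and games → 4.5% + 0% city = 4.5% → £0.3546
Greeting card £6.22: general merchandise → 5.5% + 2.25% city = 7.75% → £0.48205
RC car £93.91: toys and games → 4.5% + 0% city = 4.5% → £4.22595
Fishing rod £164.70: sports equipment → 3% + 1.75% city = 4.75% → £7.82325
Basketball £32.45: sports equipment → 3% + 1.75% city = 4.75% → £1.541375
Jigsaw puzzle (1000 pc) £24.46: toys and games → 4.5% + 0% city = 4.5% → £1.1007
Unrounded tax sum = £23.42655 → £23.43

£23.43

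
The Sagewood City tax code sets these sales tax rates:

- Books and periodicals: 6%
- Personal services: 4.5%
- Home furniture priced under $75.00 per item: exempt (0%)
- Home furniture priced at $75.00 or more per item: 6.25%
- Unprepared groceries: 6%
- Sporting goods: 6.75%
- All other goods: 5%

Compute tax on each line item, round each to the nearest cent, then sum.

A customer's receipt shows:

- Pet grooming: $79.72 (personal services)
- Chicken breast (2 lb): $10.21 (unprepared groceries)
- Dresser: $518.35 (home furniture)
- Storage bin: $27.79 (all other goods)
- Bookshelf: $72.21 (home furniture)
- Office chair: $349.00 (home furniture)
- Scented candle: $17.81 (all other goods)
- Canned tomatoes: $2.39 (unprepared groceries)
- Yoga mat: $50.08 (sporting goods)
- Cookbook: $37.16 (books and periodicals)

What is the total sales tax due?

$66.44

Pet grooming $79.72: personal services → 4.5% → $3.59
Chicken breast (2 lb) $10.21: unprepared groceries → 6% → $0.61
Dresser $518.35: home furniture, $75.00 or more → 6.25% → $32.40
Storage bin $27.79: all other goods → 5% → $1.39
Bookshelf $72.21: home furniture, under $75.00 → 0% → $0.00
Office chair $349.00: home furniture, $75.00 or more → 6.25% → $21.81
Scented candle $17.81: all other goods → 5% → $0.89
Canned tomatoes $2.39: unprepared groceries → 6% → $0.14
Yoga mat $50.08: sporting goods → 6.75% → $3.38
Cookbook $37.16: books and periodicals → 6% → $2.23
Total tax = $3.59 + $0.61 + $32.40 + $1.39 + $21.81 + $0.89 + $0.14 + $3.38 + $2.23 = $66.44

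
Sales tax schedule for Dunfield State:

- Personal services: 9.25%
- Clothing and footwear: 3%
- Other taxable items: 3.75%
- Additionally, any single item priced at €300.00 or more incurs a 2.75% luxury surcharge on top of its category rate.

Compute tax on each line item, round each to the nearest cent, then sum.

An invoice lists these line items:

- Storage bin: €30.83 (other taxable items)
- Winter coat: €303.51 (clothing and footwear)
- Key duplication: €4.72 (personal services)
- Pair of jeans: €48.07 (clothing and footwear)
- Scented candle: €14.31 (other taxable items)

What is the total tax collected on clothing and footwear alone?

€18.89

Winter coat €303.51: clothing and footwear → 3% + 2.75% surcharge = 5.75% → €17.45
Pair of jeans €48.07: clothing and footwear → 3% → €1.44
Tax on clothing and footwear = €17.45 + €1.44 = €18.89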